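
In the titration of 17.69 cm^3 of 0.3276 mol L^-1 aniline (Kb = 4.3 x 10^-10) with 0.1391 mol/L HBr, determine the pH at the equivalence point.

n(C6H5NH2) = 0.3276 x 0.01769 = 0.005795 mol; V(HBr) at equivalence = 0.005795/0.1391 = 0.04166 L.
At equivalence the base is fully converted to C6H5NH3+; total volume = 0.05935 L, so [C6H5NH3+] = 0.005795/0.05935 = 0.09764 M.
Ka(C6H5NH3+) = Kw/Kb = 1.0e-14 / 4.3 x 10^-10 = 2.33e-5.
[H^+] = sqrt(Ka x [C6H5NH3+]) = sqrt(2.33e-5 x 0.09764) = 0.00151 M.
pH = -log(0.00151) = 2.82.

2.82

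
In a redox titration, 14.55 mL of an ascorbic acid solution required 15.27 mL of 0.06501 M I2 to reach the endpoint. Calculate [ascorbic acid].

n(I2) = 0.06501 x 0.01527 = 0.0009927 mol.
From the balanced equation, 1 mol I2 reacts with 1 mol ascorbic acid, so n(ascorbic acid) = 0.0009927 x 1/1 = 0.0009927 mol.
[ascorbic acid] = 0.0009927 / 0.01455 L = 0.0682 M.

0.0682 M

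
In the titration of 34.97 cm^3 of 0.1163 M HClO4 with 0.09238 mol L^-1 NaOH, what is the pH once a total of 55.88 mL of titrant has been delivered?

12.08

n(acid) = 0.1163 x 0.03497 = 0.004067 mol; n(NaOH) added = 0.09238 x 0.05588 = 0.005162 mol.
Base is in excess by 0.005162 - 0.004067 = 0.001095 mol in a total volume of 0.09085 L.
[OH^-] = 0.001095/0.09085 = 0.01205 M, so pOH = 1.92 and pH = 14.00 - 1.92 = 12.08.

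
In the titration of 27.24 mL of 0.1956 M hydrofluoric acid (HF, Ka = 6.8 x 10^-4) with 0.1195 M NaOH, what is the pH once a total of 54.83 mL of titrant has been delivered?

n(acid) = 0.1956 x 0.02724 = 0.005328 mol; n(NaOH) added = 0.1195 x 0.05483 = 0.006552 mol.
Base is in excess by 0.006552 - 0.005328 = 0.001224 mol in a total volume of 0.08207 L.
[OH^-] = 0.001224/0.08207 = 0.01491 M, so pOH = 1.83 and pH = 14.00 - 1.83 = 12.17.

12.17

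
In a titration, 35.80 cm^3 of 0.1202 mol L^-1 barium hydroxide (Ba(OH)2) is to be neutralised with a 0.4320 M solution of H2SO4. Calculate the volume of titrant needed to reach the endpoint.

n(Ba(OH)2) = 0.1202 mol/L x 0.03580 L = 0.004303 mol.
At equivalence n(H2SO4) = n(Ba(OH)2) = 0.004303 mol.
V(H2SO4) = 0.004303 / 0.4320 = 0.009961 L = 9.96 mL.

9.96 mL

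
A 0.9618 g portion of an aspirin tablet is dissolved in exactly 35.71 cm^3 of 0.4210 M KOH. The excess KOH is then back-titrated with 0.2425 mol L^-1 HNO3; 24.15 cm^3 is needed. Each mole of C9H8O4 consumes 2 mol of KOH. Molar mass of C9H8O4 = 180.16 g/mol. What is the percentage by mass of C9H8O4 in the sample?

Total n(KOH) added = 0.4210 x 0.03571 = 0.01503 mol.
n(HNO3) used = 0.2425 x 0.02415 = 0.005856 mol, which equals the excess n(KOH).
So n(KOH) consumed by the sample = 0.01503 - 0.005856 = 0.009178 mol.
n(C9H8O4) = 0.009178 / 2 = 0.004589 mol.
mass C9H8O4 = 0.004589 x 180.16 = 0.8267 g, so %C9H8O4 = 0.8267/0.9618 x 100 = 86.0%.

86.0%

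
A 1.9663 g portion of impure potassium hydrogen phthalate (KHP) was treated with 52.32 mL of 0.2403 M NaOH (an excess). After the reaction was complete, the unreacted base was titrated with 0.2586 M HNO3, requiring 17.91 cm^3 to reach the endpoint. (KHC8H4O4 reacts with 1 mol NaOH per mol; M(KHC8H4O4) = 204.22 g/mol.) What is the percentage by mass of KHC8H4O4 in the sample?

Total n(NaOH) added = 0.2403 x 0.05232 = 0.01257 mol.
n(HNO3) used = 0.2586 x 0.01791 = 0.004632 mol, which equals the excess n(NaOH).
So n(NaOH) consumed by the sample = 0.01257 - 0.004632 = 0.007941 mol.
n(KHC8H4O4) = 0.007941 / 1 = 0.007941 mol.
mass KHC8H4O4 = 0.007941 x 204.22 = 1.622 g, so %KHC8H4O4 = 1.622/1.9663 x 100 = 82.5%.

82.5%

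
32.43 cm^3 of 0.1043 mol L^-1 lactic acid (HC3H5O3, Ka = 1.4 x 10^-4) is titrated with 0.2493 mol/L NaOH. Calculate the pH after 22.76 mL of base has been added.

12.62

n(acid) = 0.1043 x 0.03243 = 0.003382 mol; n(NaOH) added = 0.2493 x 0.02276 = 0.005674 mol.
Base is in excess by 0.005674 - 0.003382 = 0.002292 mol in a total volume of 0.05519 L.
[OH^-] = 0.002292/0.05519 = 0.04152 M, so pOH = 1.38 and pH = 14.00 - 1.38 = 12.62.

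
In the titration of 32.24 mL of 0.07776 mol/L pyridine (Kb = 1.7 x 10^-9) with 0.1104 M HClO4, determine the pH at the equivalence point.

3.29

n(C5H5N) = 0.07776 x 0.03224 = 0.002507 mol; V(HClO4) at equivalence = 0.002507/0.1104 = 0.02271 L.
At equivalence the base is fully converted to C5H5NH+; total volume = 0.05495 L, so [C5H5NH+] = 0.002507/0.05495 = 0.04562 M.
Ka(C5H5NH+) = Kw/Kb = 1.0e-14 / 1.7 x 10^-9 = 5.88e-6.
[H^+] = sqrt(Ka x [C5H5NH+]) = sqrt(5.88e-6 x 0.04562) = 0.000518 M.
pH = -log(0.000518) = 3.29.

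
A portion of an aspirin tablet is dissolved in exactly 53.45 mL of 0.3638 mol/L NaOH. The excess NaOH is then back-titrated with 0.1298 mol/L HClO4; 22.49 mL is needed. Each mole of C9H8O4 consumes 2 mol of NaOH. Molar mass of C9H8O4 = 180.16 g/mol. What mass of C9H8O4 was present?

1.49 g

Total n(NaOH) added = 0.3638 x 0.05345 = 0.01945 mol.
n(HClO4) used = 0.1298 x 0.02249 = 0.002919 mol, which equals the excess n(NaOH).
So n(NaOH) consumed by the sample = 0.01945 - 0.002919 = 0.01653 mol.
n(C9H8O4) = 0.01653 / 2 = 0.008263 mol.
mass = 0.008263 mol x 180.16 g/mol = 1.49 g.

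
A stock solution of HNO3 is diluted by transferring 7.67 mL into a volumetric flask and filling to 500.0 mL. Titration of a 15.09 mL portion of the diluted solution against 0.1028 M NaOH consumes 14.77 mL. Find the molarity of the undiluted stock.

n(NaOH) = 0.1028 x 0.01477 = 0.001518 mol.
n(HNO3) in the aliquot = 0.001518 mol.
[diluted HNO3] = 0.001518 / 0.01509 = 0.1006 M.
Dilution factor = 500.0/7.670 = 65.19, so [stock] = 0.1006 x 65.19 = 6.56 M.

6.56 M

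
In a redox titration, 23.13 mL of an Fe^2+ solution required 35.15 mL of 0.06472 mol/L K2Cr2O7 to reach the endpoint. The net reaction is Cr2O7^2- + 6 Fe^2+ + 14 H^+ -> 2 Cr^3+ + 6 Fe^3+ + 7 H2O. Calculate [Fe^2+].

n(K2Cr2O7) = 0.06472 x 0.03515 = 0.002275 mol.
From the balanced equation, 1 mol K2Cr2O7 reacts with 6 mol Fe^2+, so n(Fe^2+) = 0.002275 x 6/1 = 0.01365 mol.
[Fe^2+] = 0.01365 / 0.02313 L = 0.590 M.

0.590 M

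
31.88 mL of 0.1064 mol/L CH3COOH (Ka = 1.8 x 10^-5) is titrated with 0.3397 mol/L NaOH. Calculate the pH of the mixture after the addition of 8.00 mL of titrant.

Initial n(CH3COOH) = 0.1064 x 0.03188 = 0.003392 mol.
n(NaOH) added = 0.3397 x 0.008000 = 0.002718 mol, converting that many moles of CH3COOH to CH3COO-.
Remaining n(CH3COOH) = 0.0006744 mol; n(CH3COO-) = 0.002718 mol.
By Henderson-Hasselbalch, pH = pKa + log([A^-]/[HA]) = 4.74 + log(0.002718/0.0006744) = 4.74 + (+0.61) = 5.35.

5.35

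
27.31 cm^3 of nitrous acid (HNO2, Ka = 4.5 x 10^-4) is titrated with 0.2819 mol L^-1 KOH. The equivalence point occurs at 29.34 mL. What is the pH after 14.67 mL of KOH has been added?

14.67 mL is exactly half the equivalence volume (29.34/2), i.e. the half-equivalence point.
There, n(HA) = n(A^-), so pH = pKa = -log(4.5 x 10^-4) = 3.35.

3.35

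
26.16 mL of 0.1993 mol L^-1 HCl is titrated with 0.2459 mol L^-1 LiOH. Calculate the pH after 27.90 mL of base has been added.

12.48

n(acid) = 0.1993 x 0.02616 = 0.005214 mol; n(LiOH) added = 0.2459 x 0.02790 = 0.006861 mol.
Base is in excess by 0.006861 - 0.005214 = 0.001647 mol in a total volume of 0.05406 L.
[OH^-] = 0.001647/0.05406 = 0.03046 M, so pOH = 1.52 and pH = 14.00 - 1.52 = 12.48.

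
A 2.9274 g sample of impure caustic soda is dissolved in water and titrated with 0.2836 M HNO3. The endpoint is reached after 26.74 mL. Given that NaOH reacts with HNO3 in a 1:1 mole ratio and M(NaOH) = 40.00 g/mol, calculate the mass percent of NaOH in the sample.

n(HNO3) = 0.2836 x 0.02674 = 0.007583 mol.
n(NaOH) = 0.007583 / 1 = 0.007583 mol.
mass of NaOH = 0.007583 x 40.00 = 0.3033 g.
% purity = 0.3033 / 2.9274 x 100 = 10.4%.

10.4%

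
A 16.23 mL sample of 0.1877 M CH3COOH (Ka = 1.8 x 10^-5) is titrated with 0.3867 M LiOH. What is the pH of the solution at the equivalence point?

8.92

n(CH3COOH) = 0.1877 x 0.01623 = 0.003046 mol; V(LiOH) at equivalence = 0.003046/0.3867 = 0.007878 L.
At equivalence all the acid is converted to CH3COO-; total volume = 0.01623 + 0.007878 = 0.02411 L, so [CH3COO-] = 0.003046/0.02411 = 0.1264 M.
Kb = Kw/Ka = 1.0e-14 / 1.8 x 10^-5 = 5.56e-10.
[OH^-] = sqrt(Kb x [CH3COO-]) = sqrt(5.56e-10 x 0.1264) = 8.38e-6 M.
pOH = 5.08, so pH = 14.00 - 5.08 = 8.92.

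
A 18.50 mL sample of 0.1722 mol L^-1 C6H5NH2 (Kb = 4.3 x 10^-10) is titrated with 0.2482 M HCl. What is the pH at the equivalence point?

2.81

n(C6H5NH2) = 0.1722 x 0.01850 = 0.003186 mol; V(HCl) at equivalence = 0.003186/0.2482 = 0.01284 L.
At equivalence the base is fully converted to C6H5NH3+; total volume = 0.03134 L, so [C6H5NH3+] = 0.003186/0.03134 = 0.1017 M.
Ka(C6H5NH3+) = Kw/Kb = 1.0e-14 / 4.3 x 10^-10 = 2.33e-5.
[H^+] = sqrt(Ka x [C6H5NH3+]) = sqrt(2.33e-5 x 0.1017) = 0.00154 M.
pH = -log(0.00154) = 2.81.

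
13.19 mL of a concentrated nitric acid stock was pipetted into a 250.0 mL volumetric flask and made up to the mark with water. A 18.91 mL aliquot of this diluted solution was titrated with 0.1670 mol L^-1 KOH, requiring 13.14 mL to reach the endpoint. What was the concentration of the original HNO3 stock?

2.20 M

n(KOH) = 0.1670 x 0.01314 = 0.002194 mol.
n(HNO3) in the aliquot = 0.002194 mol.
[diluted HNO3] = 0.002194 / 0.01891 = 0.1160 M.
Dilution factor = 250.0/13.19 = 18.95, so [stock] = 0.1160 x 18.95 = 2.20 M.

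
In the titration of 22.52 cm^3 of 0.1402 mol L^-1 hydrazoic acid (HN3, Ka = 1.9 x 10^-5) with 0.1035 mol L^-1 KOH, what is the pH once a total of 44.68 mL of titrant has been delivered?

12.34

n(acid) = 0.1402 x 0.02252 = 0.003157 mol; n(KOH) added = 0.1035 x 0.04468 = 0.004624 mol.
Base is in excess by 0.004624 - 0.003157 = 0.001467 mol in a total volume of 0.06720 L.
[OH^-] = 0.001467/0.06720 = 0.02183 M, so pOH = 1.66 and pH = 14.00 - 1.66 = 12.34.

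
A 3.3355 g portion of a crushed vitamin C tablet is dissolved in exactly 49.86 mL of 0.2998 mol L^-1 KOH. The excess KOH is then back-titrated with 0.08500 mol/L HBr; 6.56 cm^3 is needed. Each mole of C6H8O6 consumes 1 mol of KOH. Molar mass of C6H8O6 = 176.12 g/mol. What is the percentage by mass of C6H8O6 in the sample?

76.0%

Total n(KOH) added = 0.2998 x 0.04986 = 0.01495 mol.
n(HBr) used = 0.08500 x 0.006560 = 0.0005576 mol, which equals the excess n(KOH).
So n(KOH) consumed by the sample = 0.01495 - 0.0005576 = 0.01439 mol.
n(C6H8O6) = 0.01439 / 1 = 0.01439 mol.
mass C6H8O6 = 0.01439 x 176.12 = 2.534 g, so %C6H8O6 = 2.534/3.3355 x 100 = 76.0%.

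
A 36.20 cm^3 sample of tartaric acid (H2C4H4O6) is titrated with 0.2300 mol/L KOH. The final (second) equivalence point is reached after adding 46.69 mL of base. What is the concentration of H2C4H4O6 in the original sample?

0.148 M

n(KOH) = 0.2300 x 0.04669 = 0.01074 mol.
At the final (second) equivalence point, 2 mol OH^- react per mol H2C4H4O6, so n(H2C4H4O6) = 0.01074 / 2 = 0.005369 mol.
[H2C4H4O6] = 0.005369 / 0.03620 L = 0.148 M.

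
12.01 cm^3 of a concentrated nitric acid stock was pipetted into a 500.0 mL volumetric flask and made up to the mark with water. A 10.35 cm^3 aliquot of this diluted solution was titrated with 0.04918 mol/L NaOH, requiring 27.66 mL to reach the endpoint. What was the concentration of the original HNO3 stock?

n(NaOH) = 0.04918 x 0.02766 = 0.001360 mol.
n(HNO3) in the aliquot = 0.001360 mol.
[diluted HNO3] = 0.001360 / 0.01035 = 0.1314 M.
Dilution factor = 500.0/12.01 = 41.63, so [stock] = 0.1314 x 41.63 = 5.47 M.

5.47 M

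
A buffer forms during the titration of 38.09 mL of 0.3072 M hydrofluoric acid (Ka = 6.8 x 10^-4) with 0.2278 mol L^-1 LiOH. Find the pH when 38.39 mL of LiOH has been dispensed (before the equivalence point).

Initial n(HF) = 0.3072 x 0.03809 = 0.01170 mol.
n(LiOH) added = 0.2278 x 0.03839 = 0.008745 mol, converting that many moles of HF to F-.
Remaining n(HF) = 0.002956 mol; n(F-) = 0.008745 mol.
By Henderson-Hasselbalch, pH = pKa + log([A^-]/[HA]) = 3.17 + log(0.008745/0.002956) = 3.17 + (+0.47) = 3.64.

3.64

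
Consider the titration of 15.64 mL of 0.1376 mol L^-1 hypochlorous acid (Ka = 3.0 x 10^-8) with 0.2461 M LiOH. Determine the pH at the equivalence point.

10.23

n(HClO) = 0.1376 x 0.01564 = 0.002152 mol; V(LiOH) at equivalence = 0.002152/0.2461 = 0.008745 L.
At equivalence all the acid is converted to ClO-; total volume = 0.01564 + 0.008745 = 0.02438 L, so [ClO-] = 0.002152/0.02438 = 0.08825 M.
Kb = Kw/Ka = 1.0e-14 / 3.0 x 10^-8 = 3.33e-7.
[OH^-] = sqrt(Kb x [ClO-]) = sqrt(3.33e-7 x 0.08825) = 0.000172 M.
pOH = 3.77, so pH = 14.00 - 3.77 = 10.23.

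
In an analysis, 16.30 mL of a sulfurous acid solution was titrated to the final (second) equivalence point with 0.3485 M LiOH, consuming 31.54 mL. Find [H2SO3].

n(LiOH) = 0.3485 x 0.03154 = 0.01099 mol.
At the final (second) equivalence point, 2 mol OH^- react per mol H2SO3, so n(H2SO3) = 0.01099 / 2 = 0.005496 mol.
[H2SO3] = 0.005496 / 0.01630 L = 0.337 M.

0.337 M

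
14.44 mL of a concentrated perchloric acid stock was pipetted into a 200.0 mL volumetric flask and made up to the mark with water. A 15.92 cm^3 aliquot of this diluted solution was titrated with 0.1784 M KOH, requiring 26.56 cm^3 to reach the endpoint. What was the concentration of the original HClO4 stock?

n(KOH) = 0.1784 x 0.02656 = 0.004738 mol.
n(HClO4) in the aliquot = 0.004738 mol.
[diluted HClO4] = 0.004738 / 0.01592 = 0.2976 M.
Dilution factor = 200.0/14.44 = 13.85, so [stock] = 0.2976 x 13.85 = 4.12 M.

4.12 M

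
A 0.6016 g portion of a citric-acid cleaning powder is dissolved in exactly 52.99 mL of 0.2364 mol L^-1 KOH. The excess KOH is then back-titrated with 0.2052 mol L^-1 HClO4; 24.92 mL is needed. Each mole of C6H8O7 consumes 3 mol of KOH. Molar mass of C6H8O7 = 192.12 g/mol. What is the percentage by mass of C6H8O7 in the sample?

Total n(KOH) added = 0.2364 x 0.05299 = 0.01253 mol.
n(HClO4) used = 0.2052 x 0.02492 = 0.005114 mol, which equals the excess n(KOH).
So n(KOH) consumed by the sample = 0.01253 - 0.005114 = 0.007413 mol.
n(C6H8O7) = 0.007413 / 3 = 0.002471 mol.
mass C6H8O7 = 0.002471 x 192.12 = 0.4747 g, so %C6H8O7 = 0.4747/0.6016 x 100 = 78.9%.

78.9%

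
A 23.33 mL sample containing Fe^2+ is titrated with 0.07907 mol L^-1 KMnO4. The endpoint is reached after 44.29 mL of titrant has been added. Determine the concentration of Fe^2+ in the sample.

n(KMnO4) = 0.07907 x 0.04429 = 0.003502 mol.
From the balanced equation, 1 mol KMnO4 reacts with 5 mol Fe^2+, so n(Fe^2+) = 0.003502 x 5/1 = 0.01751 mol.
[Fe^2+] = 0.01751 / 0.02333 L = 0.751 M.

0.751 M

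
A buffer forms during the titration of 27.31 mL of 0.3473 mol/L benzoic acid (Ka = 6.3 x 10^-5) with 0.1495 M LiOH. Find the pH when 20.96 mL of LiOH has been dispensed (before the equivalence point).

Initial n(C6H5COOH) = 0.3473 x 0.02731 = 0.009485 mol.
n(LiOH) added = 0.1495 x 0.02096 = 0.003134 mol, converting that many moles of C6H5COOH to C6H5COO-.
Remaining n(C6H5COOH) = 0.006351 mol; n(C6H5COO-) = 0.003134 mol.
By Henderson-Hasselbalch, pH = pKa + log([A^-]/[HA]) = 4.20 + log(0.003134/0.006351) = 4.20 + (-0.31) = 3.89.

3.89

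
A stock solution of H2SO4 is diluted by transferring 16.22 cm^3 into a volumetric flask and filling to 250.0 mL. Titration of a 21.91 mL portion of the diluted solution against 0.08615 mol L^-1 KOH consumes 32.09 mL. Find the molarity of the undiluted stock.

n(KOH) = 0.08615 x 0.03209 = 0.002765 mol.
n(H2SO4) in the aliquot = 0.002765 x 1/2 = 0.001382 mol.
[diluted H2SO4] = 0.001382 / 0.02191 = 0.06309 M.
Dilution factor = 250.0/16.22 = 15.41, so [stock] = 0.06309 x 15.41 = 0.972 M.

0.972 M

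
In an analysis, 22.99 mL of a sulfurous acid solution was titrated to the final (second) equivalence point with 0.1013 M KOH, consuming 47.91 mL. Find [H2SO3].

0.106 M

n(KOH) = 0.1013 x 0.04791 = 0.004853 mol.
At the final (second) equivalence point, 2 mol OH^- react per mol H2SO3, so n(H2SO3) = 0.004853 / 2 = 0.002427 mol.
[H2SO3] = 0.002427 / 0.02299 L = 0.106 M.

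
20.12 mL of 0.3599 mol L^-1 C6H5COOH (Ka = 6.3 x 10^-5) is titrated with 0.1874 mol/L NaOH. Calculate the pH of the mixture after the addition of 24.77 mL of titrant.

Initial n(C6H5COOH) = 0.3599 x 0.02012 = 0.007241 mol.
n(NaOH) added = 0.1874 x 0.02477 = 0.004642 mol, converting that many moles of C6H5COOH to C6H5COO-.
Remaining n(C6H5COOH) = 0.002599 mol; n(C6H5COO-) = 0.004642 mol.
By Henderson-Hasselbalch, pH = pKa + log([A^-]/[HA]) = 4.20 + log(0.004642/0.002599) = 4.20 + (+0.25) = 4.45.

4.45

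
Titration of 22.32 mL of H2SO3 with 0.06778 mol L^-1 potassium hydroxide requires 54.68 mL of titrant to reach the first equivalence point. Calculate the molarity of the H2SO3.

0.166 M

n(KOH) = 0.06778 x 0.05468 = 0.003706 mol.
At the first equivalence point, 1 mol OH^- react per mol H2SO3, so n(H2SO3) = 0.003706 / 1 = 0.003706 mol.
[H2SO3] = 0.003706 / 0.02232 L = 0.166 M.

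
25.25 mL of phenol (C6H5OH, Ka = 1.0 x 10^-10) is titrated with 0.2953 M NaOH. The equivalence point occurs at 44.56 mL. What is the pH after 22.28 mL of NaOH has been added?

10.00

22.28 mL is exactly half the equivalence volume (44.56/2), i.e. the half-equivalence point.
There, n(HA) = n(A^-), so pH = pKa = -log(1.0 x 10^-10) = 10.00.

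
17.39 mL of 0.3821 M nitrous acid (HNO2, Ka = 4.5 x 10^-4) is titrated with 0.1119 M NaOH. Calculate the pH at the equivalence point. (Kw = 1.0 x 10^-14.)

8.14

n(HNO2) = 0.3821 x 0.01739 = 0.006645 mol; V(NaOH) at equivalence = 0.006645/0.1119 = 0.05938 L.
At equivalence all the acid is converted to NO2-; total volume = 0.01739 + 0.05938 = 0.07677 L, so [NO2-] = 0.006645/0.07677 = 0.08655 M.
Kb = Kw/Ka = 1.0e-14 / 4.5 x 10^-4 = 2.22e-11.
[OH^-] = sqrt(Kb x [NO2-]) = sqrt(2.22e-11 x 0.08655) = 1.39e-6 M.
pOH = 5.86, so pH = 14.00 - 5.86 = 8.14.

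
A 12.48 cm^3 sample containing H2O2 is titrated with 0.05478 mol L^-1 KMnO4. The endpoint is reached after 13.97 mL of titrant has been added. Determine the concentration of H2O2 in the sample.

n(KMnO4) = 0.05478 x 0.01397 = 0.0007653 mol.
From the balanced equation, 2 mol KMnO4 reacts with 5 mol H2O2, so n(H2O2) = 0.0007653 x 5/2 = 0.001913 mol.
[H2O2] = 0.001913 / 0.01248 L = 0.153 M.

0.153 M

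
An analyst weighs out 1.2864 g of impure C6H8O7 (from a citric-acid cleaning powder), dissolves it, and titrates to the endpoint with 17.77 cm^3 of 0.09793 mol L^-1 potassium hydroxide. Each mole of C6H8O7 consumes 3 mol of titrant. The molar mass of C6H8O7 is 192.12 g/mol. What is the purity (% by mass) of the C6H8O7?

8.66%

n(KOH) = 0.09793 x 0.01777 = 0.001740 mol.
n(C6H8O7) = 0.001740 / 3 = 0.0005801 mol.
mass of C6H8O7 = 0.0005801 x 192.12 = 0.1114 g.
% purity = 0.1114 / 1.2864 x 100 = 8.66%.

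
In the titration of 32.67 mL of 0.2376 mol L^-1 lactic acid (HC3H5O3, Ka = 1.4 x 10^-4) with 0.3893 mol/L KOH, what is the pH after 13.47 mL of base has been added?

Initial n(HC3H5O3) = 0.2376 x 0.03267 = 0.007762 mol.
n(KOH) added = 0.3893 x 0.01347 = 0.005244 mol, converting that many moles of HC3H5O3 to C3H5O3-.
Remaining n(HC3H5O3) = 0.002519 mol; n(C3H5O3-) = 0.005244 mol.
By Henderson-Hasselbalch, pH = pKa + log([A^-]/[HA]) = 3.85 + log(0.005244/0.002519) = 3.85 + (+0.32) = 4.17.

4.17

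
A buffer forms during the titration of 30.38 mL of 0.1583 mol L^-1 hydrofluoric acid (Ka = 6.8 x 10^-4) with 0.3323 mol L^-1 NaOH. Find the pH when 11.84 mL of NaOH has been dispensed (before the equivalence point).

3.82

Initial n(HF) = 0.1583 x 0.03038 = 0.004809 mol.
n(NaOH) added = 0.3323 x 0.01184 = 0.003934 mol, converting that many moles of HF to F-.
Remaining n(HF) = 0.0008747 mol; n(F-) = 0.003934 mol.
By Henderson-Hasselbalch, pH = pKa + log([A^-]/[HA]) = 3.17 + log(0.003934/0.0008747) = 3.17 + (+0.65) = 3.82.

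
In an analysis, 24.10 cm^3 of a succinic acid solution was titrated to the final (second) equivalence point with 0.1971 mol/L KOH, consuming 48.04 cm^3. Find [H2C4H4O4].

0.196 M

n(KOH) = 0.1971 x 0.04804 = 0.009469 mol.
At the final (second) equivalence point, 2 mol OH^- react per mol H2C4H4O4, so n(H2C4H4O4) = 0.009469 / 2 = 0.004734 mol.
[H2C4H4O4] = 0.004734 / 0.02410 L = 0.196 M.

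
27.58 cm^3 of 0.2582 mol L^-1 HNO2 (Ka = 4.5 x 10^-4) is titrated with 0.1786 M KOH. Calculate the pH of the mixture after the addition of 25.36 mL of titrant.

Initial n(HNO2) = 0.2582 x 0.02758 = 0.007121 mol.
n(KOH) added = 0.1786 x 0.02536 = 0.004529 mol, converting that many moles of HNO2 to NO2-.
Remaining n(HNO2) = 0.002592 mol; n(NO2-) = 0.004529 mol.
By Henderson-Hasselbalch, pH = pKa + log([A^-]/[HA]) = 3.35 + log(0.004529/0.002592) = 3.35 + (+0.24) = 3.59.

3.59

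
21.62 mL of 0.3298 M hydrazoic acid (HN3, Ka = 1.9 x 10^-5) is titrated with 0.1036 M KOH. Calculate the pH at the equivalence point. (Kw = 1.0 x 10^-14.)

n(HN3) = 0.3298 x 0.02162 = 0.007130 mol; V(KOH) at equivalence = 0.007130/0.1036 = 0.06883 L.
At equivalence all the acid is converted to N3-; total volume = 0.02162 + 0.06883 = 0.09045 L, so [N3-] = 0.007130/0.09045 = 0.07884 M.
Kb = Kw/Ka = 1.0e-14 / 1.9 x 10^-5 = 5.26e-10.
[OH^-] = sqrt(Kb x [N3-]) = sqrt(5.26e-10 x 0.07884) = 6.44e-6 M.
pOH = 5.19, so pH = 14.00 - 5.19 = 8.81.

8.81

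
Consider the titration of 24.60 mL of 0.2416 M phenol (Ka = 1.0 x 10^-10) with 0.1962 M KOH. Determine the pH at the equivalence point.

n(C6H5OH) = 0.2416 x 0.02460 = 0.005943 mol; V(KOH) at equivalence = 0.005943/0.1962 = 0.03029 L.
At equivalence all the acid is converted to C6H5O-; total volume = 0.02460 + 0.03029 = 0.05489 L, so [C6H5O-] = 0.005943/0.05489 = 0.1083 M.
Kb = Kw/Ka = 1.0e-14 / 1.0 x 10^-10 = 0.000100.
[OH^-] = sqrt(Kb x [C6H5O-]) = sqrt(0.000100 x 0.1083) = 0.00329 M.
pOH = 2.48, so pH = 14.00 - 2.48 = 11.52.

11.52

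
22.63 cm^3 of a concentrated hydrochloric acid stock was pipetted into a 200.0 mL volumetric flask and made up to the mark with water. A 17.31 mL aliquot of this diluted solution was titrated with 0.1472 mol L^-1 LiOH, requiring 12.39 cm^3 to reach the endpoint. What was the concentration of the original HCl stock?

n(LiOH) = 0.1472 x 0.01239 = 0.001824 mol.
n(HCl) in the aliquot = 0.001824 mol.
[diluted HCl] = 0.001824 / 0.01731 = 0.1054 M.
Dilution factor = 200.0/22.63 = 8.838, so [stock] = 0.1054 x 8.838 = 0.931 M.

0.931 M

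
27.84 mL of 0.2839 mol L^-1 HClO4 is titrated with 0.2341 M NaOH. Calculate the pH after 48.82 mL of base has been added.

n(acid) = 0.2839 x 0.02784 = 0.007904 mol; n(NaOH) added = 0.2341 x 0.04882 = 0.01143 mol.
Base is in excess by 0.01143 - 0.007904 = 0.003525 mol in a total volume of 0.07666 L.
[OH^-] = 0.003525/0.07666 = 0.04598 M, so pOH = 1.34 and pH = 14.00 - 1.34 = 12.66.

12.66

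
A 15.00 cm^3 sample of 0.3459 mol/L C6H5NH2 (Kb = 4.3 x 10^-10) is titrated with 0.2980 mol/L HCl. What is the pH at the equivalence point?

n(C6H5NH2) = 0.3459 x 0.01500 = 0.005188 mol; V(HCl) at equivalence = 0.005188/0.2980 = 0.01741 L.
At equivalence the base is fully converted to C6H5NH3+; total volume = 0.03241 L, so [C6H5NH3+] = 0.005188/0.03241 = 0.1601 M.
Ka(C6H5NH3+) = Kw/Kb = 1.0e-14 / 4.3 x 10^-10 = 2.33e-5.
[H^+] = sqrt(Ka x [C6H5NH3+]) = sqrt(2.33e-5 x 0.1601) = 0.00193 M.
pH = -log(0.00193) = 2.71.

2.71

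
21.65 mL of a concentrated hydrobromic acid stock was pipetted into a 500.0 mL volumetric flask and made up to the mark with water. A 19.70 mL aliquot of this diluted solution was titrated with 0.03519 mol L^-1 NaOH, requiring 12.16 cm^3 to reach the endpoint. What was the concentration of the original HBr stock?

0.502 M

n(NaOH) = 0.03519 x 0.01216 = 0.0004279 mol.
n(HBr) in the aliquot = 0.0004279 mol.
[diluted HBr] = 0.0004279 / 0.01970 = 0.02172 M.
Dilution factor = 500.0/21.65 = 23.09, so [stock] = 0.02172 x 23.09 = 0.502 M.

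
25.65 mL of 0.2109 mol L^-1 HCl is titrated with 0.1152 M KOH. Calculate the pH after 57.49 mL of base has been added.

n(acid) = 0.2109 x 0.02565 = 0.005410 mol; n(KOH) added = 0.1152 x 0.05749 = 0.006623 mol.
Base is in excess by 0.006623 - 0.005410 = 0.001213 mol in a total volume of 0.08314 L.
[OH^-] = 0.001213/0.08314 = 0.01459 M, so pOH = 1.84 and pH = 14.00 - 1.84 = 12.16.

12.16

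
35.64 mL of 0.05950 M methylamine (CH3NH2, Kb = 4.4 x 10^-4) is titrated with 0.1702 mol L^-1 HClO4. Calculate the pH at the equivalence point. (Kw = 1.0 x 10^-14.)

n(CH3NH2) = 0.05950 x 0.03564 = 0.002121 mol; V(HClO4) at equivalence = 0.002121/0.1702 = 0.01246 L.
At equivalence the base is fully converted to CH3NH3+; total volume = 0.04810 L, so [CH3NH3+] = 0.002121/0.04810 = 0.04409 M.
Ka(CH3NH3+) = Kw/Kb = 1.0e-14 / 4.4 x 10^-4 = 2.27e-11.
[H^+] = sqrt(Ka x [CH3NH3+]) = sqrt(2.27e-11 x 0.04409) = 1.00e-6 M.
pH = -log(1.00e-6) = 6.00.

6.00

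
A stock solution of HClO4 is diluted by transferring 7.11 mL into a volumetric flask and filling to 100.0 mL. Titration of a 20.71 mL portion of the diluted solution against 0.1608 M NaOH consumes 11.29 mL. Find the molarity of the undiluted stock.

n(NaOH) = 0.1608 x 0.01129 = 0.001815 mol.
n(HClO4) in the aliquot = 0.001815 mol.
[diluted HClO4] = 0.001815 / 0.02071 = 0.08766 M.
Dilution factor = 100.0/7.110 = 14.06, so [stock] = 0.08766 x 14.06 = 1.23 M.

1.23 M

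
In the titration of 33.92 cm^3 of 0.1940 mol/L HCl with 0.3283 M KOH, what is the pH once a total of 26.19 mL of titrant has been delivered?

12.53

n(acid) = 0.1940 x 0.03392 = 0.006580 mol; n(KOH) added = 0.3283 x 0.02619 = 0.008598 mol.
Base is in excess by 0.008598 - 0.006580 = 0.002018 mol in a total volume of 0.06011 L.
[OH^-] = 0.002018/0.06011 = 0.03357 M, so pOH = 1.47 and pH = 14.00 - 1.47 = 12.53.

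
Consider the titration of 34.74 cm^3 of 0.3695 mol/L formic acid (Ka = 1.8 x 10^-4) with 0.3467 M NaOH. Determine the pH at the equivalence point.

8.50

n(HCOOH) = 0.3695 x 0.03474 = 0.01284 mol; V(NaOH) at equivalence = 0.01284/0.3467 = 0.03702 L.
At equivalence all the acid is converted to HCOO-; total volume = 0.03474 + 0.03702 = 0.07176 L, so [HCOO-] = 0.01284/0.07176 = 0.1789 M.
Kb = Kw/Ka = 1.0e-14 / 1.8 x 10^-4 = 5.56e-11.
[OH^-] = sqrt(Kb x [HCOO-]) = sqrt(5.56e-11 x 0.1789) = 3.15e-6 M.
pOH = 5.50, so pH = 14.00 - 5.50 = 8.50.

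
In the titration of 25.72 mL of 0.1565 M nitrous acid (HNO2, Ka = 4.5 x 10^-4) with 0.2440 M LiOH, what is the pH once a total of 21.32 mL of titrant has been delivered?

n(acid) = 0.1565 x 0.02572 = 0.004025 mol; n(LiOH) added = 0.2440 x 0.02132 = 0.005202 mol.
Base is in excess by 0.005202 - 0.004025 = 0.001177 mol in a total volume of 0.04704 L.
[OH^-] = 0.001177/0.04704 = 0.02502 M, so pOH = 1.60 and pH = 14.00 - 1.60 = 12.40.

12.40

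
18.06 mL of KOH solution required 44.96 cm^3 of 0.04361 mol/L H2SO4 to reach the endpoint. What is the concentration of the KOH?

0.217 M

n(H2SO4) delivered = 0.04361 x 0.04496 = 0.001961 mol.
The reaction is 2 KOH + 1 H2SO4, so n(KOH) = 0.001961 x 2/1 = 0.003921 mol.
[KOH] = 0.003921 mol / 0.01806 L = 0.217 M.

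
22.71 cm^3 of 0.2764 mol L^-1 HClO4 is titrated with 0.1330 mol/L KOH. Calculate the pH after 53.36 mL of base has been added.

n(acid) = 0.2764 x 0.02271 = 0.006277 mol; n(KOH) added = 0.1330 x 0.05336 = 0.007097 mol.
Base is in excess by 0.007097 - 0.006277 = 0.0008198 mol in a total volume of 0.07607 L.
[OH^-] = 0.0008198/0.07607 = 0.01078 M, so pOH = 1.97 and pH = 14.00 - 1.97 = 12.03.

12.03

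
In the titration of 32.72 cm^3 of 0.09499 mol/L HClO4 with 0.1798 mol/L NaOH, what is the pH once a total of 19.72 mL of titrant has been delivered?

n(acid) = 0.09499 x 0.03272 = 0.003108 mol; n(NaOH) added = 0.1798 x 0.01972 = 0.003546 mol.
Base is in excess by 0.003546 - 0.003108 = 0.0004376 mol in a total volume of 0.05244 L.
[OH^-] = 0.0004376/0.05244 = 0.008344 M, so pOH = 2.08 and pH = 14.00 - 2.08 = 11.92.

11.92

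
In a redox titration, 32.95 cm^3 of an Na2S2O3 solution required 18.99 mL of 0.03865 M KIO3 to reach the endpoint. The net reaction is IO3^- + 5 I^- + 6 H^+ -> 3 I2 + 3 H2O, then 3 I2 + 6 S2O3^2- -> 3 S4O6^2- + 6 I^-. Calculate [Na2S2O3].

0.134 M

n(KIO3) = 0.03865 x 0.01899 = 0.0007340 mol.
From the balanced equation, 1 mol KIO3 reacts with 6 mol Na2S2O3, so n(Na2S2O3) = 0.0007340 x 6/1 = 0.004404 mol.
[Na2S2O3] = 0.004404 / 0.03295 L = 0.134 M.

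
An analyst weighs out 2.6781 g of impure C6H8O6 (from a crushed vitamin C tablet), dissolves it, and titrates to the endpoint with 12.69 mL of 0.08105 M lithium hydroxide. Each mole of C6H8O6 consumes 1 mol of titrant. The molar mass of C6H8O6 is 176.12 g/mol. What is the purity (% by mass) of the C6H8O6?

n(LiOH) = 0.08105 x 0.01269 = 0.001029 mol.
n(C6H8O6) = 0.001029 / 1 = 0.001029 mol.
mass of C6H8O6 = 0.001029 x 176.12 = 0.1811 g.
% purity = 0.1811 / 2.6781 x 100 = 6.76%.

6.76%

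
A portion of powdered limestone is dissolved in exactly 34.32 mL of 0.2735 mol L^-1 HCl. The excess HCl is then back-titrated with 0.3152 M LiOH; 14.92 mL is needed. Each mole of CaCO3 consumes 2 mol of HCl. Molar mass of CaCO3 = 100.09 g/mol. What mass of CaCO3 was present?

Total n(HCl) added = 0.2735 x 0.03432 = 0.009387 mol.
n(LiOH) used = 0.3152 x 0.01492 = 0.004703 mol, which equals the excess n(HCl).
So n(HCl) consumed by the sample = 0.009387 - 0.004703 = 0.004684 mol.
n(CaCO3) = 0.004684 / 2 = 0.002342 mol.
mass = 0.002342 mol x 100.09 g/mol = 0.234 g.

0.234 g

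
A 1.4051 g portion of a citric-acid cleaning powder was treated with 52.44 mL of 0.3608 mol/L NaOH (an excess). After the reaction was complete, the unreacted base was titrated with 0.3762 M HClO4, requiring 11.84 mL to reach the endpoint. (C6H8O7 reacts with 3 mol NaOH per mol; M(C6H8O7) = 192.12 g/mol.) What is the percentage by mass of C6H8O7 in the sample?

65.9%

Total n(NaOH) added = 0.3608 x 0.05244 = 0.01892 mol.
n(HClO4) used = 0.3762 x 0.01184 = 0.004454 mol, which equals the excess n(NaOH).
So n(NaOH) consumed by the sample = 0.01892 - 0.004454 = 0.01447 mol.
n(C6H8O7) = 0.01447 / 3 = 0.004822 mol.
mass C6H8O7 = 0.004822 x 192.12 = 0.9264 g, so %C6H8O7 = 0.9264/1.4051 x 100 = 65.9%.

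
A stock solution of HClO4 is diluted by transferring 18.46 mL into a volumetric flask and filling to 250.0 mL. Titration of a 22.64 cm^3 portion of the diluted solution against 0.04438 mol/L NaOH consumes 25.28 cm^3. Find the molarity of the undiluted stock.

n(NaOH) = 0.04438 x 0.02528 = 0.001122 mol.
n(HClO4) in the aliquot = 0.001122 mol.
[diluted HClO4] = 0.001122 / 0.02264 = 0.04956 M.
Dilution factor = 250.0/18.46 = 13.54, so [stock] = 0.04956 x 13.54 = 0.671 M.

0.671 M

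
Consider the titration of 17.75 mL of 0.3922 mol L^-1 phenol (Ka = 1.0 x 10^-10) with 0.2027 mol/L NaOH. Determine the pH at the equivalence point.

n(C6H5OH) = 0.3922 x 0.01775 = 0.006962 mol; V(NaOH) at equivalence = 0.006962/0.2027 = 0.03434 L.
At equivalence all the acid is converted to C6H5O-; total volume = 0.01775 + 0.03434 = 0.05209 L, so [C6H5O-] = 0.006962/0.05209 = 0.1336 M.
Kb = Kw/Ka = 1.0e-14 / 1.0 x 10^-10 = 0.000100.
[OH^-] = sqrt(Kb x [C6H5O-]) = sqrt(0.000100 x 0.1336) = 0.00366 M.
pOH = 2.44, so pH = 14.00 - 2.44 = 11.56.

11.56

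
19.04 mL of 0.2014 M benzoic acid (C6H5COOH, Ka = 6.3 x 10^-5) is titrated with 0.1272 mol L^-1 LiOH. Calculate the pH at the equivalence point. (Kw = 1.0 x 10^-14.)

n(C6H5COOH) = 0.2014 x 0.01904 = 0.003835 mol; V(LiOH) at equivalence = 0.003835/0.1272 = 0.03015 L.
At equivalence all the acid is converted to C6H5COO-; total volume = 0.01904 + 0.03015 = 0.04919 L, so [C6H5COO-] = 0.003835/0.04919 = 0.07796 M.
Kb = Kw/Ka = 1.0e-14 / 6.3 x 10^-5 = 1.59e-10.
[OH^-] = sqrt(Kb x [C6H5COO-]) = sqrt(1.59e-10 x 0.07796) = 3.52e-6 M.
pOH = 5.45, so pH = 14.00 - 5.45 = 8.55.

8.55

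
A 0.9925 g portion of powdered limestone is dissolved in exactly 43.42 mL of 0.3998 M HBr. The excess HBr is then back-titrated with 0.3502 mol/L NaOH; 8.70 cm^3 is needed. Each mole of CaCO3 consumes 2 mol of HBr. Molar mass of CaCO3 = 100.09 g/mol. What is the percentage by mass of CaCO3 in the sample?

Total n(HBr) added = 0.3998 x 0.04342 = 0.01736 mol.
n(NaOH) used = 0.3502 x 0.008700 = 0.003047 mol, which equals the excess n(HBr).
So n(HBr) consumed by the sample = 0.01736 - 0.003047 = 0.01431 mol.
n(CaCO3) = 0.01431 / 2 = 0.007156 mol.
mass CaCO3 = 0.007156 x 100.09 = 0.7163 g, so %CaCO3 = 0.7163/0.9925 x 100 = 72.2%.

72.2%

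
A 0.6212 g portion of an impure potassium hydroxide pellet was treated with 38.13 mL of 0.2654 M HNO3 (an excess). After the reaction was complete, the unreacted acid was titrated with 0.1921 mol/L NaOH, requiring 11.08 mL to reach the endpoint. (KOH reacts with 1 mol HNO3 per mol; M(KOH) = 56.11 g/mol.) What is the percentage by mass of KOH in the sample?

72.2%

Total n(HNO3) added = 0.2654 x 0.03813 = 0.01012 mol.
n(NaOH) used = 0.1921 x 0.01108 = 0.002128 mol, which equals the excess n(HNO3).
So n(HNO3) consumed by the sample = 0.01012 - 0.002128 = 0.007991 mol.
n(KOH) = 0.007991 / 1 = 0.007991 mol.
mass KOH = 0.007991 x 56.11 = 0.4484 g, so %KOH = 0.4484/0.6212 x 100 = 72.2%.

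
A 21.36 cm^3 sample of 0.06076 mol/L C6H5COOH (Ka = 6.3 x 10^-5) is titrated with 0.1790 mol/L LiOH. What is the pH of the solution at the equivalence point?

n(C6H5COOH) = 0.06076 x 0.02136 = 0.001298 mol; V(LiOH) at equivalence = 0.001298/0.1790 = 0.007250 L.
At equivalence all the acid is converted to C6H5COO-; total volume = 0.02136 + 0.007250 = 0.02861 L, so [C6H5COO-] = 0.001298/0.02861 = 0.04536 M.
Kb = Kw/Ka = 1.0e-14 / 6.3 x 10^-5 = 1.59e-10.
[OH^-] = sqrt(Kb x [C6H5COO-]) = sqrt(1.59e-10 x 0.04536) = 2.68e-6 M.
pOH = 5.57, so pH = 14.00 - 5.57 = 8.43.

8.43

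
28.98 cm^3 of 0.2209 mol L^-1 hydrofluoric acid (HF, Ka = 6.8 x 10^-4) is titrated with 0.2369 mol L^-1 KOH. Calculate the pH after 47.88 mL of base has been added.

12.81

n(acid) = 0.2209 x 0.02898 = 0.006402 mol; n(KOH) added = 0.2369 x 0.04788 = 0.01134 mol.
Base is in excess by 0.01134 - 0.006402 = 0.004941 mol in a total volume of 0.07686 L.
[OH^-] = 0.004941/0.07686 = 0.06429 M, so pOH = 1.19 and pH = 14.00 - 1.19 = 12.81.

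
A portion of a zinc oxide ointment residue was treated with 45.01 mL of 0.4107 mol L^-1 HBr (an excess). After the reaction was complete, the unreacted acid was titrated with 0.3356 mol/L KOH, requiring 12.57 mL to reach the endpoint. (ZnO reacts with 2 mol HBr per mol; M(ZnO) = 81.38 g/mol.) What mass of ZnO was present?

Total n(HBr) added = 0.4107 x 0.04501 = 0.01849 mol.
n(KOH) used = 0.3356 x 0.01257 = 0.004218 mol, which equals the excess n(HBr).
So n(HBr) consumed by the sample = 0.01849 - 0.004218 = 0.01427 mol.
n(ZnO) = 0.01427 / 2 = 0.007134 mol.
mass = 0.007134 mol x 81.38 g/mol = 0.581 g.

0.581 g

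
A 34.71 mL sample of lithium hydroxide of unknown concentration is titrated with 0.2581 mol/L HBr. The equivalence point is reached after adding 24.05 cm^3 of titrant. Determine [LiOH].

n(HBr) delivered = 0.2581 x 0.02405 = 0.006207 mol.
For a 1:1 reaction, n(LiOH) = 0.006207 mol.
[LiOH] = 0.006207 mol / 0.03471 L = 0.179 M.

0.179 M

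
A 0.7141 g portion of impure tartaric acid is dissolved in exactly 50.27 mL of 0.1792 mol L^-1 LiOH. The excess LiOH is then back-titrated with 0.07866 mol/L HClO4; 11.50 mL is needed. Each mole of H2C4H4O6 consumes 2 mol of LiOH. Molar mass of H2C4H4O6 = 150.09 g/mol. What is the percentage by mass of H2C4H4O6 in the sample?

Total n(LiOH) added = 0.1792 x 0.05027 = 0.009008 mol.
n(HClO4) used = 0.07866 x 0.01150 = 0.0009046 mol, which equals the excess n(LiOH).
So n(LiOH) consumed by the sample = 0.009008 - 0.0009046 = 0.008104 mol.
n(H2C4H4O6) = 0.008104 / 2 = 0.004052 mol.
mass H2C4H4O6 = 0.004052 x 150.09 = 0.6081 g, so %H2C4H4O6 = 0.6081/0.7141 x 100 = 85.2%.

85.2%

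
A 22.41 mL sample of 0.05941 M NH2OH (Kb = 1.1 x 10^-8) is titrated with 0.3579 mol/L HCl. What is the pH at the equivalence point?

3.67

n(NH2OH) = 0.05941 x 0.02241 = 0.001331 mol; V(HCl) at equivalence = 0.001331/0.3579 = 0.003720 L.
At equivalence the base is fully converted to NH3OH+; total volume = 0.02613 L, so [NH3OH+] = 0.001331/0.02613 = 0.05095 M.
Ka(NH3OH+) = Kw/Kb = 1.0e-14 / 1.1 x 10^-8 = 9.09e-7.
[H^+] = sqrt(Ka x [NH3OH+]) = sqrt(9.09e-7 x 0.05095) = 0.000215 M.
pH = -log(0.000215) = 3.67.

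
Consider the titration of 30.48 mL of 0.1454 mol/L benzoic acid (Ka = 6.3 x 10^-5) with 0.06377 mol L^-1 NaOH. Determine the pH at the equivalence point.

n(C6H5COOH) = 0.1454 x 0.03048 = 0.004432 mol; V(NaOH) at equivalence = 0.004432/0.06377 = 0.06950 L.
At equivalence all the acid is converted to C6H5COO-; total volume = 0.03048 + 0.06950 = 0.09998 L, so [C6H5COO-] = 0.004432/0.09998 = 0.04433 M.
Kb = Kw/Ka = 1.0e-14 / 6.3 x 10^-5 = 1.59e-10.
[OH^-] = sqrt(Kb x [C6H5COO-]) = sqrt(1.59e-10 x 0.04433) = 2.65e-6 M.
pOH = 5.58, so pH = 14.00 - 5.58 = 8.42.

8.42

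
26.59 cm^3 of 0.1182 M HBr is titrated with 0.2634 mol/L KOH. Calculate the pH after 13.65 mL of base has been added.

12.05

n(acid) = 0.1182 x 0.02659 = 0.003143 mol; n(KOH) added = 0.2634 x 0.01365 = 0.003595 mol.
Base is in excess by 0.003595 - 0.003143 = 0.0004525 mol in a total volume of 0.04024 L.
[OH^-] = 0.0004525/0.04024 = 0.01124 M, so pOH = 1.95 and pH = 14.00 - 1.95 = 12.05.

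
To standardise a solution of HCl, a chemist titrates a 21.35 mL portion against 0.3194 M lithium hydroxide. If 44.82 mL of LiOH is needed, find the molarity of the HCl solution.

0.671 M

n(LiOH) delivered = 0.3194 x 0.04482 = 0.01432 mol.
For a 1:1 reaction, n(HCl) = 0.01432 mol.
[HCl] = 0.01432 mol / 0.02135 L = 0.671 M.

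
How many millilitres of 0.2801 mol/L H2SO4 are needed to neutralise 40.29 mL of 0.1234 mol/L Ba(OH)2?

n(Ba(OH)2) = 0.1234 mol/L x 0.04029 L = 0.004972 mol.
At equivalence n(H2SO4) = n(Ba(OH)2) = 0.004972 mol.
V(H2SO4) = 0.004972 / 0.2801 = 0.01775 L = 17.8 mL.

17.8 mL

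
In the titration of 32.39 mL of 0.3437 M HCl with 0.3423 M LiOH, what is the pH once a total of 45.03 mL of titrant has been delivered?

n(acid) = 0.3437 x 0.03239 = 0.01113 mol; n(LiOH) added = 0.3423 x 0.04503 = 0.01541 mol.
Base is in excess by 0.01541 - 0.01113 = 0.004281 mol in a total volume of 0.07742 L.
[OH^-] = 0.004281/0.07742 = 0.05530 M, so pOH = 1.26 and pH = 14.00 - 1.26 = 12.74.

12.74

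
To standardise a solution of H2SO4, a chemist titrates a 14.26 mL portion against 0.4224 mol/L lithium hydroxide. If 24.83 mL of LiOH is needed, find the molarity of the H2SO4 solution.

n(LiOH) delivered = 0.4224 x 0.02483 = 0.01049 mol.
The reaction is 1 H2SO4 + 2 LiOH, so n(H2SO4) = 0.01049 x 1/2 = 0.005244 mol.
[H2SO4] = 0.005244 mol / 0.01426 L = 0.368 M.

0.368 M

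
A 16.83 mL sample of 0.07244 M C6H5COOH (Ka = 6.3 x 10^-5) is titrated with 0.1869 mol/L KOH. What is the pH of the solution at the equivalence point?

8.46

n(C6H5COOH) = 0.07244 x 0.01683 = 0.001219 mol; V(KOH) at equivalence = 0.001219/0.1869 = 0.006523 L.
At equivalence all the acid is converted to C6H5COO-; total volume = 0.01683 + 0.006523 = 0.02335 L, so [C6H5COO-] = 0.001219/0.02335 = 0.05221 M.
Kb = Kw/Ka = 1.0e-14 / 6.3 x 10^-5 = 1.59e-10.
[OH^-] = sqrt(Kb x [C6H5COO-]) = sqrt(1.59e-10 x 0.05221) = 2.88e-6 M.
pOH = 5.54, so pH = 14.00 - 5.54 = 8.46.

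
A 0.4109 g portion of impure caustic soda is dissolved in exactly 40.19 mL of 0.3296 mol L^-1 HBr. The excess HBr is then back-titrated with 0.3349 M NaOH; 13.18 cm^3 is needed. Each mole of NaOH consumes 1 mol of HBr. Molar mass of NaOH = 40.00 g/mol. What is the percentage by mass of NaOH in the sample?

86.0%

Total n(HBr) added = 0.3296 x 0.04019 = 0.01325 mol.
n(NaOH) used = 0.3349 x 0.01318 = 0.004414 mol, which equals the excess n(HBr).
So n(HBr) consumed by the sample = 0.01325 - 0.004414 = 0.008833 mol.
n(NaOH) = 0.008833 / 1 = 0.008833 mol.
mass NaOH = 0.008833 x 40.00 = 0.3533 g, so %NaOH = 0.3533/0.4109 x 100 = 86.0%.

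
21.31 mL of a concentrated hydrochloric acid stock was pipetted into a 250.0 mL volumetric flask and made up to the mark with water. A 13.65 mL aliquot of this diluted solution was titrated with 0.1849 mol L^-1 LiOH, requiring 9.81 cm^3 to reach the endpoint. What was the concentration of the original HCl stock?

1.56 M

n(LiOH) = 0.1849 x 0.009810 = 0.001814 mol.
n(HCl) in the aliquot = 0.001814 mol.
[diluted HCl] = 0.001814 / 0.01365 = 0.1329 M.
Dilution factor = 250.0/21.31 = 11.73, so [stock] = 0.1329 x 11.73 = 1.56 M.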